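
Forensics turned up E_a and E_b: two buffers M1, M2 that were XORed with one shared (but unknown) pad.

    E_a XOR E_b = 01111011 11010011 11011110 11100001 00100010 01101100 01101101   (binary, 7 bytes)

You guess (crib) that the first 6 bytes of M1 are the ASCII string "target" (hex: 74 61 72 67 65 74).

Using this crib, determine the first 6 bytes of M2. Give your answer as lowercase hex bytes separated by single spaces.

Since E_a ⊕ E_b = M1 ⊕ M2, XORing with the guessed M1 bytes yields the corresponding M2 bytes: M2 = (E_a ⊕ E_b) ⊕ M1.
7b xor 74 = 0f
d3 xor 61 = b2
de xor 72 = ac
e1 xor 67 = 86
22 xor 65 = 47
6c xor 74 = 18

0f b2 ac 86 47 18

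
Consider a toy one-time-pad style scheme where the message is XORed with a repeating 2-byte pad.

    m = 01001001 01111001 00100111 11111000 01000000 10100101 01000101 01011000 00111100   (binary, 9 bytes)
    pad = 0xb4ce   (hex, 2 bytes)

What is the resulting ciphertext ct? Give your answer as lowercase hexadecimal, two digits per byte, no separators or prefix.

fdb79336f46bf19688

The 2-byte key repeats, so the effective keystream is b4 ce b4 ce b4 ce b4 ce b4.
byte 0: 01001001 xor 10110100 = 11111101
byte 1: 01111001 xor 11001110 = 10110111
byte 2: 00100111 xor 10110100 = 10010011
byte 3: 11111000 xor 11001110 = 00110110
byte 4: 01000000 xor 10110100 = 11110100
byte 5: 10100101 xor 11001110 = 01101011
byte 6: 01000101 xor 10110100 = 11110001
byte 7: 01011000 xor 11001110 = 10010110
byte 8: 00111100 xor 10110100 = 10001000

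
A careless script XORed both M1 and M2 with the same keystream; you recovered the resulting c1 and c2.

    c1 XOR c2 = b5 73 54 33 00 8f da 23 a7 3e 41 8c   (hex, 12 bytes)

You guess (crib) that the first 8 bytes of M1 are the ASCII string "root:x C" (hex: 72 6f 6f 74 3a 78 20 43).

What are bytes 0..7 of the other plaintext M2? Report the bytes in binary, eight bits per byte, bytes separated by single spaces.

11000111 00011100 00111011 01000111 00111010 11110111 11111010 01100000

Since c1 ⊕ c2 = M1 ⊕ M2, XORing with the guessed M1 bytes yields the corresponding M2 bytes: M2 = (c1 ⊕ c2) ⊕ M1.
10110101 XOR 01110010 = 11000111
01110011 XOR 01101111 = 00011100
01010100 XOR 01101111 = 00111011
00110011 XOR 01110100 = 01000111
00000000 XOR 00111010 = 00111010
10001111 XOR 01111000 = 11110111
11011010 XOR 00100000 = 11111010
00100011 XOR 01000011 = 01100000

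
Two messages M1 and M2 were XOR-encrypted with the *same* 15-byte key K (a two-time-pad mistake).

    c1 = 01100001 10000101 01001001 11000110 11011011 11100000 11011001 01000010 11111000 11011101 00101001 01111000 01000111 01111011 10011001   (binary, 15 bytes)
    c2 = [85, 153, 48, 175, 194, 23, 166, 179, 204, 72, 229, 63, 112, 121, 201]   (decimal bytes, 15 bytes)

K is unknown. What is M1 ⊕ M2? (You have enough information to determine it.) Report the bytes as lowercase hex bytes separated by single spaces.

34 1c 79 69 19 f7 7f f1 34 95 cc 47 37 02 50

c1 ⊕ c2 = (M1 ⊕ K) ⊕ (M2 ⊕ K) = M1 ⊕ M2 — the shared key cancels under XOR.
byte 0: 61 XOR 55 = 34
byte 1: 85 XOR 99 = 1c
byte 2: 49 XOR 30 = 79
byte 3: c6 XOR af = 69
byte 4: db XOR c2 = 19
byte 5: e0 XOR 17 = f7
byte 6: d9 XOR a6 = 7f
byte 7: 42 XOR b3 = f1
byte 8: f8 XOR cc = 34
byte 9: dd XOR 48 = 95
byte 10: 29 XOR e5 = cc
byte 11: 78 XOR 3f = 47
byte 12: 47 XOR 70 = 37
byte 13: 7b XOR 79 = 02
byte 14: 99 XOR c9 = 50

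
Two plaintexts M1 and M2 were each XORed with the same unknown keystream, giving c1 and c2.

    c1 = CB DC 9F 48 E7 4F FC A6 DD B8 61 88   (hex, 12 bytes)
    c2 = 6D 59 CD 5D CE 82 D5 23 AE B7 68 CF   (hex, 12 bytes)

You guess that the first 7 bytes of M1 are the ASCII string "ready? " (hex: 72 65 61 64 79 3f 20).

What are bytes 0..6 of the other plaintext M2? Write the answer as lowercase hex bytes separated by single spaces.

First, c1 ⊕ c2 = (M1 ⊕ K) ⊕ (M2 ⊕ K) = M1 ⊕ M2, so the key drops out. Then M2 = (M1 ⊕ M2) ⊕ M1 over the first 7 bytes.
byte 0: (cb xor 6d) xor 72 = a6 xor 72 = d4
byte 1: (dc xor 59) xor 65 = 85 xor 65 = e0
byte 2: (9f xor cd) xor 61 = 52 xor 61 = 33
byte 3: (48 xor 5d) xor 64 = 15 xor 64 = 71
byte 4: (e7 xor ce) xor 79 = 29 xor 79 = 50
byte 5: (4f xor 82) xor 3f = cd xor 3f = f2
byte 6: (fc xor d5) xor 20 = 29 xor 20 = 09

d4 e0 33 71 50 f2 09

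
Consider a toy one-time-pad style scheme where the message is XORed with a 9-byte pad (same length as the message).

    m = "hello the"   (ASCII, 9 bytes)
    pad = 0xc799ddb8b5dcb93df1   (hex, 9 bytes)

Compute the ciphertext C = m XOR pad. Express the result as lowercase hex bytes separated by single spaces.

104 ⊕ 199 = 175
101 ⊕ 153 = 252
108 ⊕ 221 = 177
108 ⊕ 184 = 212
111 ⊕ 181 = 218
 32 ⊕ 220 = 252
116 ⊕ 185 = 205
104 ⊕  61 =  85
101 ⊕ 241 = 148

af fc b1 d4 da fc cd 55 94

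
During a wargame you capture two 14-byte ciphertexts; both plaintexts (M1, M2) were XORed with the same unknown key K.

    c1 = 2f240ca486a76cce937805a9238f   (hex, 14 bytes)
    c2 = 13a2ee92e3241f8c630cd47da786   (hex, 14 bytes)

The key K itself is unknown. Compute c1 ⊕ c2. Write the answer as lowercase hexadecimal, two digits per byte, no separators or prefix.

3c86e23665837342f074d1d48409

c1 ⊕ c2 = (M1 ⊕ K) ⊕ (M2 ⊕ K) = M1 ⊕ M2 — the shared key cancels under XOR.
2f XOR 13 = 3c
24 XOR a2 = 86
0c XOR ee = e2
a4 XOR 92 = 36
86 XOR e3 = 65
a7 XOR 24 = 83
6c XOR 1f = 73
ce XOR 8c = 42
93 XOR 63 = f0
78 XOR 0c = 74
05 XOR d4 = d1
a9 XOR 7d = d4
23 XOR a7 = 84
8f XOR 86 = 09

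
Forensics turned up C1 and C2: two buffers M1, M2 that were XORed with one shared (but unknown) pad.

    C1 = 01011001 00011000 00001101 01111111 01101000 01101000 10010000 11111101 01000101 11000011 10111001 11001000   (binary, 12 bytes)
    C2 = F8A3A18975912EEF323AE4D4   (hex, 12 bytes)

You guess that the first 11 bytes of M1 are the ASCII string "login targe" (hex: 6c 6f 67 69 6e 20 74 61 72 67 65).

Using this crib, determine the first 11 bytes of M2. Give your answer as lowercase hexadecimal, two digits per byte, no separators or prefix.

cdd4cb9f73d9ca73059e38

First, C1 ⊕ C2 = (M1 ⊕ K) ⊕ (M2 ⊕ K) = M1 ⊕ M2, so the key drops out. Then M2 = (M1 ⊕ M2) ⊕ M1 over the first 11 bytes.
byte 0: (59 ^ f8) ^ 6c = a1 ^ 6c = cd
byte 1: (18 ^ a3) ^ 6f = bb ^ 6f = d4
byte 2: (0d ^ a1) ^ 67 = ac ^ 67 = cb
byte 3: (7f ^ 89) ^ 69 = f6 ^ 69 = 9f
byte 4: (68 ^ 75) ^ 6e = 1d ^ 6e = 73
byte 5: (68 ^ 91) ^ 20 = f9 ^ 20 = d9
byte 6: (90 ^ 2e) ^ 74 = be ^ 74 = ca
byte 7: (fd ^ ef) ^ 61 = 12 ^ 61 = 73
byte 8: (45 ^ 32) ^ 72 = 77 ^ 72 = 05
byte 9: (c3 ^ 3a) ^ 67 = f9 ^ 67 = 9e
byte 10: (b9 ^ e4) ^ 65 = 5d ^ 65 = 38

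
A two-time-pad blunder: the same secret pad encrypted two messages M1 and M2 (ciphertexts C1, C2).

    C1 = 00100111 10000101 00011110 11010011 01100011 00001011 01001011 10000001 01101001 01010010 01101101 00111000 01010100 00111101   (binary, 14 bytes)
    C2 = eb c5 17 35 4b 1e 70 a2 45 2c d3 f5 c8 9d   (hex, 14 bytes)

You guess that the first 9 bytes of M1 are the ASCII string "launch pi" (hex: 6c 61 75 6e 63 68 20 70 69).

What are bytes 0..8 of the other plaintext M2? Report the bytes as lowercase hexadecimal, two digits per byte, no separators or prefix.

First, C1 ⊕ C2 = (M1 ⊕ K) ⊕ (M2 ⊕ K) = M1 ⊕ M2, so the key drops out. Then M2 = (M1 ⊕ M2) ⊕ M1 over the first 9 bytes.
byte 0: (27 ⊕ eb) ⊕ 6c = cc ⊕ 6c = a0
byte 1: (85 ⊕ c5) ⊕ 61 = 40 ⊕ 61 = 21
byte 2: (1e ⊕ 17) ⊕ 75 = 09 ⊕ 75 = 7c
byte 3: (d3 ⊕ 35) ⊕ 6e = e6 ⊕ 6e = 88
byte 4: (63 ⊕ 4b) ⊕ 63 = 28 ⊕ 63 = 4b
byte 5: (0b ⊕ 1e) ⊕ 68 = 15 ⊕ 68 = 7d
byte 6: (4b ⊕ 70) ⊕ 20 = 3b ⊕ 20 = 1b
byte 7: (81 ⊕ a2) ⊕ 70 = 23 ⊕ 70 = 53
byte 8: (69 ⊕ 45) ⊕ 69 = 2c ⊕ 69 = 45

a0217c884b7d1b5345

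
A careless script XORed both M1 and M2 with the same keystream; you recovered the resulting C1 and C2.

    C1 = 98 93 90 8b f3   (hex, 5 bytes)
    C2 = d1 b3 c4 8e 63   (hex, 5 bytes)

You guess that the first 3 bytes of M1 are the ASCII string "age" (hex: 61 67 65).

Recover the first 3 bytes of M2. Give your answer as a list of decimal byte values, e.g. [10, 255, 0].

[40, 71, 49]

First, C1 ⊕ C2 = (M1 ⊕ K) ⊕ (M2 ⊕ K) = M1 ⊕ M2, so the key drops out. Then M2 = (M1 ⊕ M2) ⊕ M1 over the first 3 bytes.
byte 0: (98 XOR d1) XOR 61 = 49 XOR 61 = 28
byte 1: (93 XOR b3) XOR 67 = 20 XOR 67 = 47
byte 2: (90 XOR c4) XOR 65 = 54 XOR 65 = 31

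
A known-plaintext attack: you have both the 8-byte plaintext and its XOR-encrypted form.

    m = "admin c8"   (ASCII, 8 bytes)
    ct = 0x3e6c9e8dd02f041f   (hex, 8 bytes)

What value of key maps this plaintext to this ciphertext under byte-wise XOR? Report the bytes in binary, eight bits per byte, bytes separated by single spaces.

Since ct = m ⊕ key, XORing both sides with m gives key = m ⊕ ct.
byte 0: 01100001 ⊕ 00111110 = 01011111
byte 1: 01100100 ⊕ 01101100 = 00001000
byte 2: 01101101 ⊕ 10011110 = 11110011
byte 3: 01101001 ⊕ 10001101 = 11100100
byte 4: 01101110 ⊕ 11010000 = 10111110
byte 5: 00100000 ⊕ 00101111 = 00001111
byte 6: 01100011 ⊕ 00000100 = 01100111
byte 7: 00111000 ⊕ 00011111 = 00100111

01011111 00001000 11110011 11100100 10111110 00001111 01100111 00100111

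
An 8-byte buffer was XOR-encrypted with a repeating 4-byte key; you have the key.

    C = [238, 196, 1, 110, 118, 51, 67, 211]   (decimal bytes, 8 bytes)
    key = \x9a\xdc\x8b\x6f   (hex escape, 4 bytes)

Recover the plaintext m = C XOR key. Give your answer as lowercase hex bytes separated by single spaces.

The 4-byte key repeats, so the effective keystream is 9a dc 8b 6f 9a dc 8b 6f.
byte 0: ee ^ 9a = 74
byte 1: c4 ^ dc = 18
byte 2: 01 ^ 8b = 8a
byte 3: 6e ^ 6f = 01
byte 4: 76 ^ 9a = ec
byte 5: 33 ^ dc = ef
byte 6: 43 ^ 8b = c8
byte 7: d3 ^ 6f = bc

74 18 8a 01 ec ef c8 bc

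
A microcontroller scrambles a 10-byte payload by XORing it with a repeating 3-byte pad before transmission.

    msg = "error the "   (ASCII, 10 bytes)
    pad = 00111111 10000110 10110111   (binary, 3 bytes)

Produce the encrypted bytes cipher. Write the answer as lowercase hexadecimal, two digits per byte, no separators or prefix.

5af4c550f4974beed21f

The 3-byte key repeats, so the effective keystream is 3f 86 b7 3f 86 b7 3f 86 b7 3f.
byte 0: 101 ^  63 =  90
byte 1: 114 ^ 134 = 244
byte 2: 114 ^ 183 = 197
byte 3: 111 ^  63 =  80
byte 4: 114 ^ 134 = 244
byte 5:  32 ^ 183 = 151
byte 6: 116 ^  63 =  75
byte 7: 104 ^ 134 = 238
byte 8: 101 ^ 183 = 210
byte 9:  32 ^  63 =  31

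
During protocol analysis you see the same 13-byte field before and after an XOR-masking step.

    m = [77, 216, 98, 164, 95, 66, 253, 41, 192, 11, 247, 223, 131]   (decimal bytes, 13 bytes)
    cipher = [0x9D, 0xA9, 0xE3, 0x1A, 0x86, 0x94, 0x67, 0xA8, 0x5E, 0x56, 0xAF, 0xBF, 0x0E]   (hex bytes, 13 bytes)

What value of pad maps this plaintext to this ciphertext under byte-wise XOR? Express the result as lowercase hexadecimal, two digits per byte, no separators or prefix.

Since cipher = m ⊕ pad, XORing both sides with m gives pad = m ⊕ cipher.
byte 0: 4d ⊕ 9d = d0
byte 1: d8 ⊕ a9 = 71
byte 2: 62 ⊕ e3 = 81
byte 3: a4 ⊕ 1a = be
byte 4: 5f ⊕ 86 = d9
byte 5: 42 ⊕ 94 = d6
byte 6: fd ⊕ 67 = 9a
byte 7: 29 ⊕ a8 = 81
byte 8: c0 ⊕ 5e = 9e
byte 9: 0b ⊕ 56 = 5d
byte 10: f7 ⊕ af = 58
byte 11: df ⊕ bf = 60
byte 12: 83 ⊕ 0e = 8d

d07181bed9d69a819e5d58608d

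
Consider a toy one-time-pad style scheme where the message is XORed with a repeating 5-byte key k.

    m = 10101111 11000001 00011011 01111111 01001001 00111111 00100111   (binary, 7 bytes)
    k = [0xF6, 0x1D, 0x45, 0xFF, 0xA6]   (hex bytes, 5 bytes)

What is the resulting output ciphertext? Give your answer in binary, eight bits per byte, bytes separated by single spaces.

01011001 11011100 01011110 10000000 11101111 11001001 00111010

The 5-byte key repeats, so the effective keystream is f6 1d 45 ff a6 f6 1d.
byte 0: 175 ^ 246 =  89
byte 1: 193 ^  29 = 220
byte 2:  27 ^  69 =  94
byte 3: 127 ^ 255 = 128
byte 4:  73 ^ 166 = 239
byte 5:  63 ^ 246 = 201
byte 6:  39 ^  29 =  58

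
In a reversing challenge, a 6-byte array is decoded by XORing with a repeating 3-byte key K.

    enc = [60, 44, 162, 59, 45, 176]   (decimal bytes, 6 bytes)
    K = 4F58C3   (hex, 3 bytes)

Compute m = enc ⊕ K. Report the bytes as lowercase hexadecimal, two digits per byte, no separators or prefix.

The 3-byte key repeats, so the effective keystream is 4f 58 c3 4f 58 c3.
byte 0: 3c ⊕ 4f = 73
byte 1: 2c ⊕ 58 = 74
byte 2: a2 ⊕ c3 = 61
byte 3: 3b ⊕ 4f = 74
byte 4: 2d ⊕ 58 = 75
byte 5: b0 ⊕ c3 = 73

737461747573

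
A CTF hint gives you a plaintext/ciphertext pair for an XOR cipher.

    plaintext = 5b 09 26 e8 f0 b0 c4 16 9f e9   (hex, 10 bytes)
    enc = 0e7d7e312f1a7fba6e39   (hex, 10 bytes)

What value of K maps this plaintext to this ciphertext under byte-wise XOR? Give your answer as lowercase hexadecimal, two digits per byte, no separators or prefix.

557458d9dfaabbacf1d0

Since enc = plaintext ⊕ K, XORing both sides with plaintext gives K = plaintext ⊕ enc.
 91 ^  14 =  85
  9 ^ 125 = 116
 38 ^ 126 =  88
232 ^  49 = 217
240 ^  47 = 223
176 ^  26 = 170
196 ^ 127 = 187
 22 ^ 186 = 172
159 ^ 110 = 241
233 ^  57 = 208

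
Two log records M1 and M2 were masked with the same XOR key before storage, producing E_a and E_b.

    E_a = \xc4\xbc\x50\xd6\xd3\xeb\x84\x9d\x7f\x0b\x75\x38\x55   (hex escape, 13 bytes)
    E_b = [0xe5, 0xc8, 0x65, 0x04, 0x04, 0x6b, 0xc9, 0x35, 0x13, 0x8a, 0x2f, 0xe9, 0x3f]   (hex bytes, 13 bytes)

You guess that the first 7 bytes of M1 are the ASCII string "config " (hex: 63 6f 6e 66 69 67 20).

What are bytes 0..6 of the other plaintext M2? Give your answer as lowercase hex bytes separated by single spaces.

First, E_a ⊕ E_b = (M1 ⊕ K) ⊕ (M2 ⊕ K) = M1 ⊕ M2, so the key drops out. Then M2 = (M1 ⊕ M2) ⊕ M1 over the first 7 bytes.
byte 0: (c4 XOR e5) XOR 63 = 21 XOR 63 = 42
byte 1: (bc XOR c8) XOR 6f = 74 XOR 6f = 1b
byte 2: (50 XOR 65) XOR 6e = 35 XOR 6e = 5b
byte 3: (d6 XOR 04) XOR 66 = d2 XOR 66 = b4
byte 4: (d3 XOR 04) XOR 69 = d7 XOR 69 = be
byte 5: (eb XOR 6b) XOR 67 = 80 XOR 67 = e7
byte 6: (84 XOR c9) XOR 20 = 4d XOR 20 = 6d

42 1b 5b b4 be e7 6d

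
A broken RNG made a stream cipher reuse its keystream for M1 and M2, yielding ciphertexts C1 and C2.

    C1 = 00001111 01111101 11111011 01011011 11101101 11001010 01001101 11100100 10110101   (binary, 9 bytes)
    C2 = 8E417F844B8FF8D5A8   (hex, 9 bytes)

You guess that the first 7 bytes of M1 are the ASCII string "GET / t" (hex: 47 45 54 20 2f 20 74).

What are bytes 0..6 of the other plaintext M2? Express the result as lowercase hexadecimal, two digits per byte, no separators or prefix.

First, C1 ⊕ C2 = (M1 ⊕ K) ⊕ (M2 ⊕ K) = M1 ⊕ M2, so the key drops out. Then M2 = (M1 ⊕ M2) ⊕ M1 over the first 7 bytes.
byte 0: (0f xor 8e) xor 47 = 81 xor 47 = c6
byte 1: (7d xor 41) xor 45 = 3c xor 45 = 79
byte 2: (fb xor 7f) xor 54 = 84 xor 54 = d0
byte 3: (5b xor 84) xor 20 = df xor 20 = ff
byte 4: (ed xor 4b) xor 2f = a6 xor 2f = 89
byte 5: (ca xor 8f) xor 20 = 45 xor 20 = 65
byte 6: (4d xor f8) xor 74 = b5 xor 74 = c1

c679d0ff8965c1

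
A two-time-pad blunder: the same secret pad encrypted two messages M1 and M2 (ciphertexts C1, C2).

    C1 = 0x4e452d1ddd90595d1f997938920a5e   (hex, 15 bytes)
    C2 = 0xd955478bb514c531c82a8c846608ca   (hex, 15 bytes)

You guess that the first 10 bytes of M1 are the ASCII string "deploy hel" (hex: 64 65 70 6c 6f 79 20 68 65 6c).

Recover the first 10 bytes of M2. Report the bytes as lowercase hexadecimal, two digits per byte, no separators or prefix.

f3751afa07fdbc04b2df

First, C1 ⊕ C2 = (M1 ⊕ K) ⊕ (M2 ⊕ K) = M1 ⊕ M2, so the key drops out. Then M2 = (M1 ⊕ M2) ⊕ M1 over the first 10 bytes.
byte 0: (4e XOR d9) XOR 64 = 97 XOR 64 = f3
byte 1: (45 XOR 55) XOR 65 = 10 XOR 65 = 75
byte 2: (2d XOR 47) XOR 70 = 6a XOR 70 = 1a
byte 3: (1d XOR 8b) XOR 6c = 96 XOR 6c = fa
byte 4: (dd XOR b5) XOR 6f = 68 XOR 6f = 07
byte 5: (90 XOR 14) XOR 79 = 84 XOR 79 = fd
byte 6: (59 XOR c5) XOR 20 = 9c XOR 20 = bc
byte 7: (5d XOR 31) XOR 68 = 6c XOR 68 = 04
byte 8: (1f XOR c8) XOR 65 = d7 XOR 65 = b2
byte 9: (99 XOR 2a) XOR 6c = b3 XOR 6c = df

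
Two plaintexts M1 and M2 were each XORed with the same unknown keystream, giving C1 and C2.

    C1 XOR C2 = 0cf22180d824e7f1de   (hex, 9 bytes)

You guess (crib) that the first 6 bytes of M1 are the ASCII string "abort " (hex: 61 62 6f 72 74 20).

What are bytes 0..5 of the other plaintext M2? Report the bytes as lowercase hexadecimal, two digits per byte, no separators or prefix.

6d904ef2ac04

Since C1 ⊕ C2 = M1 ⊕ M2, XORing with the guessed M1 bytes yields the corresponding M2 bytes: M2 = (C1 ⊕ C2) ⊕ M1.
byte 0:  12 xor  97 = 109
byte 1: 242 xor  98 = 144
byte 2:  33 xor 111 =  78
byte 3: 128 xor 114 = 242
byte 4: 216 xor 116 = 172
byte 5:  36 xor  32 =   4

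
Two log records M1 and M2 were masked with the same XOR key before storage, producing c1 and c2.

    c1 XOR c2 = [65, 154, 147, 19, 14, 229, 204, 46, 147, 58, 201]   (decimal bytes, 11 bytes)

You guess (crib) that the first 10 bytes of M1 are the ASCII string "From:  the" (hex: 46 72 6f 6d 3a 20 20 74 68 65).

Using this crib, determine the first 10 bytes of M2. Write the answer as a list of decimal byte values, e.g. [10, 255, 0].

Since c1 ⊕ c2 = M1 ⊕ M2, XORing with the guessed M1 bytes yields the corresponding M2 bytes: M2 = (c1 ⊕ c2) ⊕ M1.
01000001 ⊕ 01000110 = 00000111
10011010 ⊕ 01110010 = 11101000
10010011 ⊕ 01101111 = 11111100
00010011 ⊕ 01101101 = 01111110
00001110 ⊕ 00111010 = 00110100
11100101 ⊕ 00100000 = 11000101
11001100 ⊕ 00100000 = 11101100
00101110 ⊕ 01110100 = 01011010
10010011 ⊕ 01101000 = 11111011
00111010 ⊕ 01100101 = 01011111

[7, 232, 252, 126, 52, 197, 236, 90, 251, 95]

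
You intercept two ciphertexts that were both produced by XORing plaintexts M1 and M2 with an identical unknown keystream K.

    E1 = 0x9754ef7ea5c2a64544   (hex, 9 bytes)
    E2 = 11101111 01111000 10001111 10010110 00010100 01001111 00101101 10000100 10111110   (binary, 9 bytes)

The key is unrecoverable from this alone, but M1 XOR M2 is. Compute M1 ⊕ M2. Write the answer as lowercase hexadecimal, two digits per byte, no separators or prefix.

782c60e8b18d8bc1fa

E1 ⊕ E2 = (M1 ⊕ K) ⊕ (M2 ⊕ K) = M1 ⊕ M2 — the shared key cancels under XOR.
byte 0: 97 xor ef = 78
byte 1: 54 xor 78 = 2c
byte 2: ef xor 8f = 60
byte 3: 7e xor 96 = e8
byte 4: a5 xor 14 = b1
byte 5: c2 xor 4f = 8d
byte 6: a6 xor 2d = 8b
byte 7: 45 xor 84 = c1
byte 8: 44 xor be = fa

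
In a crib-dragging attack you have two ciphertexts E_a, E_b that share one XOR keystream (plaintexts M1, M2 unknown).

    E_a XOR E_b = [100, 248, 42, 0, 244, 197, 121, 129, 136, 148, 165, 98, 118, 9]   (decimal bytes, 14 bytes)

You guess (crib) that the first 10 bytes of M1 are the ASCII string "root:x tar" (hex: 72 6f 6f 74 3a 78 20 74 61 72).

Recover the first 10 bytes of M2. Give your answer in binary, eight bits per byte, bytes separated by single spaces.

Since E_a ⊕ E_b = M1 ⊕ M2, XORing with the guessed M1 bytes yields the corresponding M2 bytes: M2 = (E_a ⊕ E_b) ⊕ M1.
byte 0: 100 ^ 114 =  22
byte 1: 248 ^ 111 = 151
byte 2:  42 ^ 111 =  69
byte 3:   0 ^ 116 = 116
byte 4: 244 ^  58 = 206
byte 5: 197 ^ 120 = 189
byte 6: 121 ^  32 =  89
byte 7: 129 ^ 116 = 245
byte 8: 136 ^  97 = 233
byte 9: 148 ^ 114 = 230

00010110 10010111 01000101 01110100 11001110 10111101 01011001 11110101 11101001 11100110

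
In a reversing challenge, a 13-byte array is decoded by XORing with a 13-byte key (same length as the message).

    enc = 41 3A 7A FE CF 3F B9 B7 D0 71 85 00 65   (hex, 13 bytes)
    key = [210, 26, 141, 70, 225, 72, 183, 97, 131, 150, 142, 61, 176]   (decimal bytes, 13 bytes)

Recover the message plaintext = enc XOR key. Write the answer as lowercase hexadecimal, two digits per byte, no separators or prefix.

XOR is its own inverse, so applying the key byte-wise gives the result directly.
byte 0: 41 XOR d2 = 93
byte 1: 3a XOR 1a = 20
byte 2: 7a XOR 8d = f7
byte 3: fe XOR 46 = b8
byte 4: cf XOR e1 = 2e
byte 5: 3f XOR 48 = 77
byte 6: b9 XOR b7 = 0e
byte 7: b7 XOR 61 = d6
byte 8: d0 XOR 83 = 53
byte 9: 71 XOR 96 = e7
byte 10: 85 XOR 8e = 0b
byte 11: 00 XOR 3d = 3d
byte 12: 65 XOR b0 = d5

9320f7b82e770ed653e70b3dd5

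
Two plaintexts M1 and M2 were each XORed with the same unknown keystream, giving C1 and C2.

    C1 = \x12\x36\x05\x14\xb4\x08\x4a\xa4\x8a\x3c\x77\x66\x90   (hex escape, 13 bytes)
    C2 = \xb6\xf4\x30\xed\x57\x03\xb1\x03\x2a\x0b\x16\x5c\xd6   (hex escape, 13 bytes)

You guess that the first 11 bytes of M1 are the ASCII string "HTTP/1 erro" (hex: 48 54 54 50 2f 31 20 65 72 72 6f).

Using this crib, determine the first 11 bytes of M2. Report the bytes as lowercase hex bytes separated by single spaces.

First, C1 ⊕ C2 = (M1 ⊕ K) ⊕ (M2 ⊕ K) = M1 ⊕ M2, so the key drops out. Then M2 = (M1 ⊕ M2) ⊕ M1 over the first 11 bytes.
byte 0: (12 ^ b6) ^ 48 = a4 ^ 48 = ec
byte 1: (36 ^ f4) ^ 54 = c2 ^ 54 = 96
byte 2: (05 ^ 30) ^ 54 = 35 ^ 54 = 61
byte 3: (14 ^ ed) ^ 50 = f9 ^ 50 = a9
byte 4: (b4 ^ 57) ^ 2f = e3 ^ 2f = cc
byte 5: (08 ^ 03) ^ 31 = 0b ^ 31 = 3a
byte 6: (4a ^ b1) ^ 20 = fb ^ 20 = db
byte 7: (a4 ^ 03) ^ 65 = a7 ^ 65 = c2
byte 8: (8a ^ 2a) ^ 72 = a0 ^ 72 = d2
byte 9: (3c ^ 0b) ^ 72 = 37 ^ 72 = 45
byte 10: (77 ^ 16) ^ 6f = 61 ^ 6f = 0e

ec 96 61 a9 cc 3a db c2 d2 45 0e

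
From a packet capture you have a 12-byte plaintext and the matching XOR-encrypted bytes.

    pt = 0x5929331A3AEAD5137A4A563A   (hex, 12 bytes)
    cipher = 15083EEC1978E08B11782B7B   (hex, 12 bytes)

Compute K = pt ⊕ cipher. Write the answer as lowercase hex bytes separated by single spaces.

4c 21 0d f6 23 92 35 98 6b 32 7d 41

Since cipher = pt ⊕ K, XORing both sides with pt gives K = pt ⊕ cipher.
byte 0:  89 XOR  21 =  76
byte 1:  41 XOR   8 =  33
byte 2:  51 XOR  62 =  13
byte 3:  26 XOR 236 = 246
byte 4:  58 XOR  25 =  35
byte 5: 234 XOR 120 = 146
byte 6: 213 XOR 224 =  53
byte 7:  19 XOR 139 = 152
byte 8: 122 XOR  17 = 107
byte 9:  74 XOR 120 =  50
byte 10:  86 XOR  43 = 125
byte 11:  58 XOR 123 =  65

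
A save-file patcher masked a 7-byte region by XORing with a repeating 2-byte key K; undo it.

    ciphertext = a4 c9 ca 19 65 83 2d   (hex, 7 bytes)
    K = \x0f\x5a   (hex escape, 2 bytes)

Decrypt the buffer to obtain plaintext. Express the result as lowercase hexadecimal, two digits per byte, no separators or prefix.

ab93c5436ad922

The 2-byte key repeats, so the effective keystream is 0f 5a 0f 5a 0f 5a 0f.
byte 0: a4 ^ 0f = ab
byte 1: c9 ^ 5a = 93
byte 2: ca ^ 0f = c5
byte 3: 19 ^ 5a = 43
byte 4: 65 ^ 0f = 6a
byte 5: 83 ^ 5a = d9
byte 6: 2d ^ 0f = 22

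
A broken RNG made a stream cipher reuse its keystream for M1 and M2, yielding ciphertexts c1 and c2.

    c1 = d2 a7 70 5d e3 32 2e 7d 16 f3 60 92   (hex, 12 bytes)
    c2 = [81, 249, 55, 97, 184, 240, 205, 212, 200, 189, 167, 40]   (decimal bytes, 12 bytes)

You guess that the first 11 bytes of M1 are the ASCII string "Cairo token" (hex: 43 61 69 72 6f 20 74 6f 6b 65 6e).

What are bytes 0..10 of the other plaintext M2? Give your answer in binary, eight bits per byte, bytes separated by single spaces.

11000000 00111111 00101110 01001110 00110100 11100010 10010111 11000110 10110101 00101011 10101001

First, c1 ⊕ c2 = (M1 ⊕ K) ⊕ (M2 ⊕ K) = M1 ⊕ M2, so the key drops out. Then M2 = (M1 ⊕ M2) ⊕ M1 over the first 11 bytes.
byte 0: (d2 XOR 51) XOR 43 = 83 XOR 43 = c0
byte 1: (a7 XOR f9) XOR 61 = 5e XOR 61 = 3f
byte 2: (70 XOR 37) XOR 69 = 47 XOR 69 = 2e
byte 3: (5d XOR 61) XOR 72 = 3c XOR 72 = 4e
byte 4: (e3 XOR b8) XOR 6f = 5b XOR 6f = 34
byte 5: (32 XOR f0) XOR 20 = c2 XOR 20 = e2
byte 6: (2e XOR cd) XOR 74 = e3 XOR 74 = 97
byte 7: (7d XOR d4) XOR 6f = a9 XOR 6f = c6
byte 8: (16 XOR c8) XOR 6b = de XOR 6b = b5
byte 9: (f3 XOR bd) XOR 65 = 4e XOR 65 = 2b
byte 10: (60 XOR a7) XOR 6e = c7 XOR 6e = a9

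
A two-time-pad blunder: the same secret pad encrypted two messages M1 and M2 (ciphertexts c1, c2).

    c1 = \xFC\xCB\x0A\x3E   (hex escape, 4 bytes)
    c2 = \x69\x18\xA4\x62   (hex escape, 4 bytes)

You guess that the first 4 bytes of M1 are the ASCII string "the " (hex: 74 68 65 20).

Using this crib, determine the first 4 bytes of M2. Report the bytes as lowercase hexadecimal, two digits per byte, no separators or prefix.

e1bbcb7c

First, c1 ⊕ c2 = (M1 ⊕ K) ⊕ (M2 ⊕ K) = M1 ⊕ M2, so the key drops out. Then M2 = (M1 ⊕ M2) ⊕ M1 over the first 4 bytes.
byte 0: (fc xor 69) xor 74 = 95 xor 74 = e1
byte 1: (cb xor 18) xor 68 = d3 xor 68 = bb
byte 2: (0a xor a4) xor 65 = ae xor 65 = cb
byte 3: (3e xor 62) xor 20 = 5c xor 20 = 7c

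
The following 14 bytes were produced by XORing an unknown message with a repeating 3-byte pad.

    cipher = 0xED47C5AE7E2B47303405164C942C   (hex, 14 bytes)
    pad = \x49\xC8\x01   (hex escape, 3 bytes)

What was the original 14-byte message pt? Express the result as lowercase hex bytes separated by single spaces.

The 3-byte key repeats, so the effective keystream is 49 c8 01 49 c8 01 49 c8 01 49 c8 01 49 c8.
byte 0: 11101101 ⊕ 01001001 = 10100100
byte 1: 01000111 ⊕ 11001000 = 10001111
byte 2: 11000101 ⊕ 00000001 = 11000100
byte 3: 10101110 ⊕ 01001001 = 11100111
byte 4: 01111110 ⊕ 11001000 = 10110110
byte 5: 00101011 ⊕ 00000001 = 00101010
byte 6: 01000111 ⊕ 01001001 = 00001110
byte 7: 00110000 ⊕ 11001000 = 11111000
byte 8: 00110100 ⊕ 00000001 = 00110101
byte 9: 00000101 ⊕ 01001001 = 01001100
byte 10: 00010110 ⊕ 11001000 = 11011110
byte 11: 01001100 ⊕ 00000001 = 01001101
byte 12: 10010100 ⊕ 01001001 = 11011101
byte 13: 00101100 ⊕ 11001000 = 11100100

a4 8f c4 e7 b6 2a 0e f8 35 4c de 4d dd e4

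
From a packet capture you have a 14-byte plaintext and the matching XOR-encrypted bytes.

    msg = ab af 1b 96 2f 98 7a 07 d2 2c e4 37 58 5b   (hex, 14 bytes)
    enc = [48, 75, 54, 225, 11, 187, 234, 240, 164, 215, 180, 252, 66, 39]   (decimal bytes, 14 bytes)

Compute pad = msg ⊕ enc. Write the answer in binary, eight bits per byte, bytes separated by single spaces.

Since enc = msg ⊕ pad, XORing both sides with msg gives pad = msg ⊕ enc.
byte 0: 10101011 ^ 00110000 = 10011011
byte 1: 10101111 ^ 01001011 = 11100100
byte 2: 00011011 ^ 00110110 = 00101101
byte 3: 10010110 ^ 11100001 = 01110111
byte 4: 00101111 ^ 00001011 = 00100100
byte 5: 10011000 ^ 10111011 = 00100011
byte 6: 01111010 ^ 11101010 = 10010000
byte 7: 00000111 ^ 11110000 = 11110111
byte 8: 11010010 ^ 10100100 = 01110110
byte 9: 00101100 ^ 11010111 = 11111011
byte 10: 11100100 ^ 10110100 = 01010000
byte 11: 00110111 ^ 11111100 = 11001011
byte 12: 01011000 ^ 01000010 = 00011010
byte 13: 01011011 ^ 00100111 = 01111100

10011011 11100100 00101101 01110111 00100100 00100011 10010000 11110111 01110110 11111011 01010000 11001011 00011010 01111100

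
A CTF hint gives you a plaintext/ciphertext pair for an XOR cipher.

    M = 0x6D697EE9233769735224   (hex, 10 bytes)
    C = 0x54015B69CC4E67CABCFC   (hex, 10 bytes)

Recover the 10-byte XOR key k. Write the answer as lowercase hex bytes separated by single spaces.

39 68 25 80 ef 79 0e b9 ee d8

Since C = M ⊕ k, XORing both sides with M gives k = M ⊕ C.
6d ^ 54 = 39
69 ^ 01 = 68
7e ^ 5b = 25
e9 ^ 69 = 80
23 ^ cc = ef
37 ^ 4e = 79
69 ^ 67 = 0e
73 ^ ca = b9
52 ^ bc = ee
24 ^ fc = d8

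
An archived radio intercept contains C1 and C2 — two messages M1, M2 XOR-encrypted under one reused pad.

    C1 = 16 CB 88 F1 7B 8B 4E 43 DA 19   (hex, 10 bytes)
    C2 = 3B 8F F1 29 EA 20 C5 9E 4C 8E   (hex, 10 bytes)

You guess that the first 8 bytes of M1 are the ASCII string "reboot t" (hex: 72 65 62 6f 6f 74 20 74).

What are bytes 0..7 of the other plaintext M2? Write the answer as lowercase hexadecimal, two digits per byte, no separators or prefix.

First, C1 ⊕ C2 = (M1 ⊕ K) ⊕ (M2 ⊕ K) = M1 ⊕ M2, so the key drops out. Then M2 = (M1 ⊕ M2) ⊕ M1 over the first 8 bytes.
byte 0: (16 ⊕ 3b) ⊕ 72 = 2d ⊕ 72 = 5f
byte 1: (cb ⊕ 8f) ⊕ 65 = 44 ⊕ 65 = 21
byte 2: (88 ⊕ f1) ⊕ 62 = 79 ⊕ 62 = 1b
byte 3: (f1 ⊕ 29) ⊕ 6f = d8 ⊕ 6f = b7
byte 4: (7b ⊕ ea) ⊕ 6f = 91 ⊕ 6f = fe
byte 5: (8b ⊕ 20) ⊕ 74 = ab ⊕ 74 = df
byte 6: (4e ⊕ c5) ⊕ 20 = 8b ⊕ 20 = ab
byte 7: (43 ⊕ 9e) ⊕ 74 = dd ⊕ 74 = a9

5f211bb7fedfaba9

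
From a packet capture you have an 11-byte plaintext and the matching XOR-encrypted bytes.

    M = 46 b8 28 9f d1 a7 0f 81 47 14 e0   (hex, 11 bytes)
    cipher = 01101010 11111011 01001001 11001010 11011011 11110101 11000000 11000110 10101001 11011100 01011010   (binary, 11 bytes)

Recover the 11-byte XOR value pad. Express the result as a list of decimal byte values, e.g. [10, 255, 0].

[44, 67, 97, 85, 10, 82, 207, 71, 238, 200, 186]

Since cipher = M ⊕ pad, XORing both sides with M gives pad = M ⊕ cipher.
46 ^ 6a = 2c
b8 ^ fb = 43
28 ^ 49 = 61
9f ^ ca = 55
d1 ^ db = 0a
a7 ^ f5 = 52
0f ^ c0 = cf
81 ^ c6 = 47
47 ^ a9 = ee
14 ^ dc = c8
e0 ^ 5a = ba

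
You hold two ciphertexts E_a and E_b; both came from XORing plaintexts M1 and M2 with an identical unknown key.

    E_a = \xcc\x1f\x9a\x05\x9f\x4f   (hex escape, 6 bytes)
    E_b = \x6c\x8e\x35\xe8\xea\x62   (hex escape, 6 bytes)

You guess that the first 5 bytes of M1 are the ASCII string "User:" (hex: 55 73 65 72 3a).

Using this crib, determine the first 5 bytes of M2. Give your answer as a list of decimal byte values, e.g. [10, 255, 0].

First, E_a ⊕ E_b = (M1 ⊕ K) ⊕ (M2 ⊕ K) = M1 ⊕ M2, so the key drops out. Then M2 = (M1 ⊕ M2) ⊕ M1 over the first 5 bytes.
byte 0: (cc xor 6c) xor 55 = a0 xor 55 = f5
byte 1: (1f xor 8e) xor 73 = 91 xor 73 = e2
byte 2: (9a xor 35) xor 65 = af xor 65 = ca
byte 3: (05 xor e8) xor 72 = ed xor 72 = 9f
byte 4: (9f xor ea) xor 3a = 75 xor 3a = 4f

[245, 226, 202, 159, 79]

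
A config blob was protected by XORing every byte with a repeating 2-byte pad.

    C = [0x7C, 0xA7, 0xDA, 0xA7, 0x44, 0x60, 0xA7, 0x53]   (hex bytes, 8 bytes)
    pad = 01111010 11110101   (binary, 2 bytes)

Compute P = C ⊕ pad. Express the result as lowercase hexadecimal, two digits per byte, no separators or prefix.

The 2-byte key repeats, so the effective keystream is 7a f5 7a f5 7a f5 7a f5.
byte 0: 124 XOR 122 =   6
byte 1: 167 XOR 245 =  82
byte 2: 218 XOR 122 = 160
byte 3: 167 XOR 245 =  82
byte 4:  68 XOR 122 =  62
byte 5:  96 XOR 245 = 149
byte 6: 167 XOR 122 = 221
byte 7:  83 XOR 245 = 166

0652a0523e95dda6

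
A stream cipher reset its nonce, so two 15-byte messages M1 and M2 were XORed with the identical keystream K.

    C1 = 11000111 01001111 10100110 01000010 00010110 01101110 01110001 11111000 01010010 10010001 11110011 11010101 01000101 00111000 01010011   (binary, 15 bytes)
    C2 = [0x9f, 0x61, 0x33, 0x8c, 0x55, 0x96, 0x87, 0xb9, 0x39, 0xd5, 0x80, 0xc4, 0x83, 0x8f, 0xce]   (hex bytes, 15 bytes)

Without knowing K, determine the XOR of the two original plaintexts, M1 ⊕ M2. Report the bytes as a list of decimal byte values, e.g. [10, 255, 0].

[88, 46, 149, 206, 67, 248, 246, 65, 107, 68, 115, 17, 198, 183, 157]

C1 ⊕ C2 = (M1 ⊕ K) ⊕ (M2 ⊕ K) = M1 ⊕ M2 — the shared key cancels under XOR.
c7 ⊕ 9f = 58
4f ⊕ 61 = 2e
a6 ⊕ 33 = 95
42 ⊕ 8c = ce
16 ⊕ 55 = 43
6e ⊕ 96 = f8
71 ⊕ 87 = f6
f8 ⊕ b9 = 41
52 ⊕ 39 = 6b
91 ⊕ d5 = 44
f3 ⊕ 80 = 73
d5 ⊕ c4 = 11
45 ⊕ 83 = c6
38 ⊕ 8f = b7
53 ⊕ ce = 9d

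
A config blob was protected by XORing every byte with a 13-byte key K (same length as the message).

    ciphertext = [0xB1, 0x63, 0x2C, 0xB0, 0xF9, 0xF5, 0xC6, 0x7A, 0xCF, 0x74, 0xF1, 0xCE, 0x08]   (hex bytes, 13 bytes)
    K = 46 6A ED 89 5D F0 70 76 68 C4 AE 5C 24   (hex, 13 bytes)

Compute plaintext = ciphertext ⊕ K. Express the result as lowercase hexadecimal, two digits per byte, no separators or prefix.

b1 XOR 46 = f7
63 XOR 6a = 09
2c XOR ed = c1
b0 XOR 89 = 39
f9 XOR 5d = a4
f5 XOR f0 = 05
c6 XOR 70 = b6
7a XOR 76 = 0c
cf XOR 68 = a7
74 XOR c4 = b0
f1 XOR ae = 5f
ce XOR 5c = 92
08 XOR 24 = 2c

f709c139a405b60ca7b05f922c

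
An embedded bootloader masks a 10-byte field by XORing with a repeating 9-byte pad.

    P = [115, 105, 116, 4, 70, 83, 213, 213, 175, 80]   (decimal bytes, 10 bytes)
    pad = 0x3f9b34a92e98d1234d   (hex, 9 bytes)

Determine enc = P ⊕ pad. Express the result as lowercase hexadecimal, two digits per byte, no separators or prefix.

4cf240ad68cb04f6e26f

The 9-byte key repeats, so the effective keystream is 3f 9b 34 a9 2e 98 d1 23 4d 3f.
byte 0: 01110011 ^ 00111111 = 01001100
byte 1: 01101001 ^ 10011011 = 11110010
byte 2: 01110100 ^ 00110100 = 01000000
byte 3: 00000100 ^ 10101001 = 10101101
byte 4: 01000110 ^ 00101110 = 01101000
byte 5: 01010011 ^ 10011000 = 11001011
byte 6: 11010101 ^ 11010001 = 00000100
byte 7: 11010101 ^ 00100011 = 11110110
byte 8: 10101111 ^ 01001101 = 11100010
byte 9: 01010000 ^ 00111111 = 01101111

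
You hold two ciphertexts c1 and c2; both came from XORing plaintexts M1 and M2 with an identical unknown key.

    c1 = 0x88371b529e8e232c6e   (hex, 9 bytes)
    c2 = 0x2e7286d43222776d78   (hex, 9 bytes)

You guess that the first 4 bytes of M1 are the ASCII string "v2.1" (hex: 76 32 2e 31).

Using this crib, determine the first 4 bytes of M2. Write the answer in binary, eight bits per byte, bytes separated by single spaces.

11010000 01110111 10110011 10110111

First, c1 ⊕ c2 = (M1 ⊕ K) ⊕ (M2 ⊕ K) = M1 ⊕ M2, so the key drops out. Then M2 = (M1 ⊕ M2) ⊕ M1 over the first 4 bytes.
byte 0: (88 xor 2e) xor 76 = a6 xor 76 = d0
byte 1: (37 xor 72) xor 32 = 45 xor 32 = 77
byte 2: (1b xor 86) xor 2e = 9d xor 2e = b3
byte 3: (52 xor d4) xor 31 = 86 xor 31 = b7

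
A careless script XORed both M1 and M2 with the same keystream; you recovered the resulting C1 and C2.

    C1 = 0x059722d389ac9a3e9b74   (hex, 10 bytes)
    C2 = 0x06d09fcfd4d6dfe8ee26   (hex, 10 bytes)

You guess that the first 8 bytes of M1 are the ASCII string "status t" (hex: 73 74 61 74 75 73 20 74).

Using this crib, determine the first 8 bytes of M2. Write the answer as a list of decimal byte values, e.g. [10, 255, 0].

First, C1 ⊕ C2 = (M1 ⊕ K) ⊕ (M2 ⊕ K) = M1 ⊕ M2, so the key drops out. Then M2 = (M1 ⊕ M2) ⊕ M1 over the first 8 bytes.
byte 0: (05 ^ 06) ^ 73 = 03 ^ 73 = 70
byte 1: (97 ^ d0) ^ 74 = 47 ^ 74 = 33
byte 2: (22 ^ 9f) ^ 61 = bd ^ 61 = dc
byte 3: (d3 ^ cf) ^ 74 = 1c ^ 74 = 68
byte 4: (89 ^ d4) ^ 75 = 5d ^ 75 = 28
byte 5: (ac ^ d6) ^ 73 = 7a ^ 73 = 09
byte 6: (9a ^ df) ^ 20 = 45 ^ 20 = 65
byte 7: (3e ^ e8) ^ 74 = d6 ^ 74 = a2

[112, 51, 220, 104, 40, 9, 101, 162]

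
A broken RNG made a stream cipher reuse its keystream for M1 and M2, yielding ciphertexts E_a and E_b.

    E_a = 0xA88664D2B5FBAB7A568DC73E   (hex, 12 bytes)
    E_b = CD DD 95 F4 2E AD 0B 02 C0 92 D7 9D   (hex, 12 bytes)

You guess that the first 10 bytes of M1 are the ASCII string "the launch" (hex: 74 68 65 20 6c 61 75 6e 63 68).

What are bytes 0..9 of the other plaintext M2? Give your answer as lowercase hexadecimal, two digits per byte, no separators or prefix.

11339406f737d516f577

First, E_a ⊕ E_b = (M1 ⊕ K) ⊕ (M2 ⊕ K) = M1 ⊕ M2, so the key drops out. Then M2 = (M1 ⊕ M2) ⊕ M1 over the first 10 bytes.
byte 0: (a8 XOR cd) XOR 74 = 65 XOR 74 = 11
byte 1: (86 XOR dd) XOR 68 = 5b XOR 68 = 33
byte 2: (64 XOR 95) XOR 65 = f1 XOR 65 = 94
byte 3: (d2 XOR f4) XOR 20 = 26 XOR 20 = 06
byte 4: (b5 XOR 2e) XOR 6c = 9b XOR 6c = f7
byte 5: (fb XOR ad) XOR 61 = 56 XOR 61 = 37
byte 6: (ab XOR 0b) XOR 75 = a0 XOR 75 = d5
byte 7: (7a XOR 02) XOR 6e = 78 XOR 6e = 16
byte 8: (56 XOR c0) XOR 63 = 96 XOR 63 = f5
byte 9: (8d XOR 92) XOR 68 = 1f XOR 68 = 77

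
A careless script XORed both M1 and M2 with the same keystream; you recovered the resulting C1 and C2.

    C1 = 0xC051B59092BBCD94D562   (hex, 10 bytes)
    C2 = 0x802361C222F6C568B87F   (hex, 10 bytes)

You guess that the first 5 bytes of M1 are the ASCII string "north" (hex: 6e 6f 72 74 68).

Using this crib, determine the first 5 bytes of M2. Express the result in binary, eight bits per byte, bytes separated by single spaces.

First, C1 ⊕ C2 = (M1 ⊕ K) ⊕ (M2 ⊕ K) = M1 ⊕ M2, so the key drops out. Then M2 = (M1 ⊕ M2) ⊕ M1 over the first 5 bytes.
byte 0: (c0 ^ 80) ^ 6e = 40 ^ 6e = 2e
byte 1: (51 ^ 23) ^ 6f = 72 ^ 6f = 1d
byte 2: (b5 ^ 61) ^ 72 = d4 ^ 72 = a6
byte 3: (90 ^ c2) ^ 74 = 52 ^ 74 = 26
byte 4: (92 ^ 22) ^ 68 = b0 ^ 68 = d8

00101110 00011101 10100110 00100110 11011000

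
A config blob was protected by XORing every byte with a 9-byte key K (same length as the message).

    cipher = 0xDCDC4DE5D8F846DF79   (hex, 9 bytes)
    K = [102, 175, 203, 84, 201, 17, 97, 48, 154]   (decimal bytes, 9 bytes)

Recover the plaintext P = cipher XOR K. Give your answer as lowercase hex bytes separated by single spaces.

XOR is its own inverse, so applying the key byte-wise gives the result directly.
byte 0: 220 XOR 102 = 186
byte 1: 220 XOR 175 = 115
byte 2:  77 XOR 203 = 134
byte 3: 229 XOR  84 = 177
byte 4: 216 XOR 201 =  17
byte 5: 248 XOR  17 = 233
byte 6:  70 XOR  97 =  39
byte 7: 223 XOR  48 = 239
byte 8: 121 XOR 154 = 227

ba 73 86 b1 11 e9 27 ef e3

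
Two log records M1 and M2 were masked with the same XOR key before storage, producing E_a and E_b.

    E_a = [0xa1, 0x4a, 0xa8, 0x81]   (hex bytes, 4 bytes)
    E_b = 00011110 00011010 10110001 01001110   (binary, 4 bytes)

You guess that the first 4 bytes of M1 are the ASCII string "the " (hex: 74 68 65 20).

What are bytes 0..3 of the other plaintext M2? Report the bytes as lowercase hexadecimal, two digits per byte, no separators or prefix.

First, E_a ⊕ E_b = (M1 ⊕ K) ⊕ (M2 ⊕ K) = M1 ⊕ M2, so the key drops out. Then M2 = (M1 ⊕ M2) ⊕ M1 over the first 4 bytes.
byte 0: (a1 XOR 1e) XOR 74 = bf XOR 74 = cb
byte 1: (4a XOR 1a) XOR 68 = 50 XOR 68 = 38
byte 2: (a8 XOR b1) XOR 65 = 19 XOR 65 = 7c
byte 3: (81 XOR 4e) XOR 20 = cf XOR 20 = ef

cb387cef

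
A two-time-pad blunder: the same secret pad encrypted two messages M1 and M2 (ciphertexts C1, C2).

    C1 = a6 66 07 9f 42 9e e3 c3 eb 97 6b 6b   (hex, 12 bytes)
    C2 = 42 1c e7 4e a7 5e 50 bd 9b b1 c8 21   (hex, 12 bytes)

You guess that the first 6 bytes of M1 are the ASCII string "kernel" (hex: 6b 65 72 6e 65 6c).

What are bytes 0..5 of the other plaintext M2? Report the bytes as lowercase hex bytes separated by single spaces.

8f 1f 92 bf 80 ac

First, C1 ⊕ C2 = (M1 ⊕ K) ⊕ (M2 ⊕ K) = M1 ⊕ M2, so the key drops out. Then M2 = (M1 ⊕ M2) ⊕ M1 over the first 6 bytes.
byte 0: (a6 ^ 42) ^ 6b = e4 ^ 6b = 8f
byte 1: (66 ^ 1c) ^ 65 = 7a ^ 65 = 1f
byte 2: (07 ^ e7) ^ 72 = e0 ^ 72 = 92
byte 3: (9f ^ 4e) ^ 6e = d1 ^ 6e = bf
byte 4: (42 ^ a7) ^ 65 = e5 ^ 65 = 80
byte 5: (9e ^ 5e) ^ 6c = c0 ^ 6c = ac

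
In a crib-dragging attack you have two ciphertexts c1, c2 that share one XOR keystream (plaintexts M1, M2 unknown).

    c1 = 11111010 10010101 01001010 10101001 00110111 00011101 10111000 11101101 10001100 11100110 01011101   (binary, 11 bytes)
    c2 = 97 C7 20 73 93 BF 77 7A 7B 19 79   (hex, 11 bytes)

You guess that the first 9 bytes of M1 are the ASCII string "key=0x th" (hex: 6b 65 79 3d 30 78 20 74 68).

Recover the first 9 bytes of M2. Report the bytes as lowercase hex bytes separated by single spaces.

06 37 13 e7 94 da ef e3 9f

First, c1 ⊕ c2 = (M1 ⊕ K) ⊕ (M2 ⊕ K) = M1 ⊕ M2, so the key drops out. Then M2 = (M1 ⊕ M2) ⊕ M1 over the first 9 bytes.
byte 0: (fa XOR 97) XOR 6b = 6d XOR 6b = 06
byte 1: (95 XOR c7) XOR 65 = 52 XOR 65 = 37
byte 2: (4a XOR 20) XOR 79 = 6a XOR 79 = 13
byte 3: (a9 XOR 73) XOR 3d = da XOR 3d = e7
byte 4: (37 XOR 93) XOR 30 = a4 XOR 30 = 94
byte 5: (1d XOR bf) XOR 78 = a2 XOR 78 = da
byte 6: (b8 XOR 77) XOR 20 = cf XOR 20 = ef
byte 7: (ed XOR 7a) XOR 74 = 97 XOR 74 = e3
byte 8: (8c XOR 7b) XOR 68 = f7 XOR 68 = 9f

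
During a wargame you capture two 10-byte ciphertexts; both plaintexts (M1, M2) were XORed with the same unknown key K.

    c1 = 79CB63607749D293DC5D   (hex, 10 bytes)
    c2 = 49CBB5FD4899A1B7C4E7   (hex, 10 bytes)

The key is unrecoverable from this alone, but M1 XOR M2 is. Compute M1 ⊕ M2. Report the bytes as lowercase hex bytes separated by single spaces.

30 00 d6 9d 3f d0 73 24 18 ba

c1 ⊕ c2 = (M1 ⊕ K) ⊕ (M2 ⊕ K) = M1 ⊕ M2 — the shared key cancels under XOR.
79 ⊕ 49 = 30
cb ⊕ cb = 00
63 ⊕ b5 = d6
60 ⊕ fd = 9d
77 ⊕ 48 = 3f
49 ⊕ 99 = d0
d2 ⊕ a1 = 73
93 ⊕ b7 = 24
dc ⊕ c4 = 18
5d ⊕ e7 = ba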